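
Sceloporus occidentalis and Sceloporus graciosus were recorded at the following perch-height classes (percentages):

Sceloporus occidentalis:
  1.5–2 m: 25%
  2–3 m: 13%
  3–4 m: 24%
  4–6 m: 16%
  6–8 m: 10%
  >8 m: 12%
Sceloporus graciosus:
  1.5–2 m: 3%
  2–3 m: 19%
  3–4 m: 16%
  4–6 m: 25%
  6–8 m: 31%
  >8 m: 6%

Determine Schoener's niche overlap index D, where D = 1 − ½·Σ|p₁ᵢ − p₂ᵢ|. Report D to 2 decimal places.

Convert percentages to proportions (divide by 100).
Σ|p₁ᵢ − p₂ᵢ| = 0.22 + 0.06 + 0.08 + 0.09 + 0.21 + 0.06 = 0.72
D = 1 − ½ × 0.72 = 1 − 0.360 = 0.6400

0.64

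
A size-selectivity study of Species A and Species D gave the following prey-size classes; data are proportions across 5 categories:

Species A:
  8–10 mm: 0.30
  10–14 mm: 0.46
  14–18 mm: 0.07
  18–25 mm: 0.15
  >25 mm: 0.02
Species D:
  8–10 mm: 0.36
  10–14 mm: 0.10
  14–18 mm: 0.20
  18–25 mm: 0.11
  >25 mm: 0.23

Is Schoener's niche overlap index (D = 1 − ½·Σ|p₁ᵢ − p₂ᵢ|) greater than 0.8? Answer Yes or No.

No

Σ|p₁ᵢ − p₂ᵢ| = 0.06 + 0.36 + 0.13 + 0.04 + 0.21 = 0.80
D = 1 − ½ × 0.80 = 1 − 0.400 = 0.6000
D = 0.6000 < 0.8 → No.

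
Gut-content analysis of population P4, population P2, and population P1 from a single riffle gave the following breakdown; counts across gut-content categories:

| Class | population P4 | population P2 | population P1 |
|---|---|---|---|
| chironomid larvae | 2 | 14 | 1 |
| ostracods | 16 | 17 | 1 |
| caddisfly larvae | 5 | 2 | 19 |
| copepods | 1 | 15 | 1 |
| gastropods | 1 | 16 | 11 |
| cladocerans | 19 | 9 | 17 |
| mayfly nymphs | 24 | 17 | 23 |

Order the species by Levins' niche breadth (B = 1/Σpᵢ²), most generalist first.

Proportions for population P4 (n=68): 2/68=0.0294, 16/68=0.2353, 5/68=0.0735, 1/68=0.0147, 1/68=0.0147, 19/68=0.2794, 24/68=0.3529
Proportions for population P2 (n=90): 14/90=0.1556, 17/90=0.1889, 2/90=0.0222, 15/90=0.1667, 16/90=0.1778, 9/90=0.1000, 17/90=0.1889
Proportions for population P1 (n=73): 1/73=0.0137, 1/73=0.0137, 19/73=0.2603, 1/73=0.0137, 11/73=0.1507, 17/73=0.2329, 23/73=0.3151
Σp_P4ᵢ² = 0.0294² + 0.2353² + 0.0735² + 0.0147² + 0.0147² + 0.2794² + 0.3529² = 0.000864 + 0.055366 + 0.005402 + 0.000216 + 0.000216 + 0.078064 + 0.124538 = 0.264666
B_P4 = 1 / 0.264666 = 3.7783
Σp_P2ᵢ² = 0.1556² + 0.1889² + 0.0222² + 0.1667² + 0.1778² + 0.1000² + 0.1889² = 0.024211 + 0.035683 + 0.000493 + 0.027789 + 0.031613 + 0.010000 + 0.035683 = 0.165472
B_P2 = 1 / 0.165472 = 6.0433
Σp_P1ᵢ² = 0.0137² + 0.0137² + 0.2603² + 0.0137² + 0.1507² + 0.2329² + 0.3151² = 0.000188 + 0.000188 + 0.067756 + 0.000188 + 0.022710 + 0.054242 + 0.099288 = 0.244560
B_P1 = 1 / 0.244560 = 4.0890
Ranking by B (broadest → narrowest): population P2 (6.04) > population P1 (4.09) > population P4 (3.78)

population P2 > population P1 > population P4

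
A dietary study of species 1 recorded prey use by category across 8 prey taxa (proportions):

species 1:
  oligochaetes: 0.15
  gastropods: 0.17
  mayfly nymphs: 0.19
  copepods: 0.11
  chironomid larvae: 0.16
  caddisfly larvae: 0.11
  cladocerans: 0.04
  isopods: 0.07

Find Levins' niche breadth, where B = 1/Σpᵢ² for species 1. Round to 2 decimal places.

6.95

Σpᵢ² = 0.15² + 0.17² + 0.19² + 0.11² + 0.16² + 0.11² + 0.04² + 0.07² = 0.0225 + 0.0289 + 0.0361 + 0.0121 + 0.0256 + 0.0121 + 0.0016 + 0.0049 = 0.1438
B = 1 / 0.1438 = 6.9541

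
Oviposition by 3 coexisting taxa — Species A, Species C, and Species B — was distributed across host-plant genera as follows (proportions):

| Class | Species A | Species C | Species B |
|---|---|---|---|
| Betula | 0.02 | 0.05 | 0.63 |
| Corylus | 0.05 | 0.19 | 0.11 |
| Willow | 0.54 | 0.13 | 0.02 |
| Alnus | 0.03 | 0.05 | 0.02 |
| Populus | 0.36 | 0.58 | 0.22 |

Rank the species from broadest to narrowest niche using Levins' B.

Species C > Species A > Species B

Σp_Aᵢ² = 0.02² + 0.05² + 0.54² + 0.03² + 0.36² = 0.0004 + 0.0025 + 0.2916 + 0.0009 + 0.1296 = 0.4250
B_A = 1 / 0.4250 = 2.3529
Σp_Cᵢ² = 0.05² + 0.19² + 0.13² + 0.05² + 0.58² = 0.0025 + 0.0361 + 0.0169 + 0.0025 + 0.3364 = 0.3944
B_C = 1 / 0.3944 = 2.5355
Σp_Bᵢ² = 0.63² + 0.11² + 0.02² + 0.02² + 0.22² = 0.3969 + 0.0121 + 0.0004 + 0.0004 + 0.0484 = 0.4582
B_B = 1 / 0.4582 = 2.1825
Ranking by B (broadest → narrowest): Species C (2.54) > Species A (2.35) > Species B (2.18)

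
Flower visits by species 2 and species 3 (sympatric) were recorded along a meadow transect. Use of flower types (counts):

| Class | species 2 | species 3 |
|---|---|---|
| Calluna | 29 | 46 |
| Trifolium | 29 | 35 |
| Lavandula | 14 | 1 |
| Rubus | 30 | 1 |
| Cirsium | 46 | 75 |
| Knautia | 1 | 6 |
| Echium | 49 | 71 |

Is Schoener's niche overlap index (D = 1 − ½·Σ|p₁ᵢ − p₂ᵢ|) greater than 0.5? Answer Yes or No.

Yes

Proportions for species 2 (n=198): 29/198=0.1465, 29/198=0.1465, 14/198=0.0707, 30/198=0.1515, 46/198=0.2323, 1/198=0.0051, 49/198=0.2475
Proportions for species 3 (n=235): 46/235=0.1957, 35/235=0.1489, 1/235=0.0043, 1/235=0.0043, 75/235=0.3191, 6/235=0.0255, 71/235=0.3021
Σ|p₁ᵢ − p₂ᵢ| = 0.0492 + 0.0024 + 0.0664 + 0.1472 + 0.0868 + 0.0204 + 0.0546 = 0.4270
D = 1 − ½ × 0.4270 = 1 − 0.21350 = 0.78650
D = 0.78650 > 0.5 → Yes.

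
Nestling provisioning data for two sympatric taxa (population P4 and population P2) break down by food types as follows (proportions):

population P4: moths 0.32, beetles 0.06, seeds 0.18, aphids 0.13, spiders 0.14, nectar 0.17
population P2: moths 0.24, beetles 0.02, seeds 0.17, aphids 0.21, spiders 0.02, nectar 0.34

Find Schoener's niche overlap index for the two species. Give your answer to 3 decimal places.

0.750

Σ|p₁ᵢ − p₂ᵢ| = 0.08 + 0.04 + 0.01 + 0.08 + 0.12 + 0.17 = 0.50
D = 1 − ½ × 0.50 = 1 − 0.250 = 0.75000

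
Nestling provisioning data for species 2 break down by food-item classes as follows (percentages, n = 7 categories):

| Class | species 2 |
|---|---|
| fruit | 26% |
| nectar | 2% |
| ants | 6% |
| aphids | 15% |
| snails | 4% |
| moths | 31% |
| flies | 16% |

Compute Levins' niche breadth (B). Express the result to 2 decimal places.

4.60

Convert percentages to proportions (divide by 100).
Σpᵢ² = 0.26² + 0.02² + 0.06² + 0.15² + 0.04² + 0.31² + 0.16² = 0.0676 + 0.0004 + 0.0036 + 0.0225 + 0.0016 + 0.0961 + 0.0256 = 0.2174
B = 1 / 0.2174 = 4.5998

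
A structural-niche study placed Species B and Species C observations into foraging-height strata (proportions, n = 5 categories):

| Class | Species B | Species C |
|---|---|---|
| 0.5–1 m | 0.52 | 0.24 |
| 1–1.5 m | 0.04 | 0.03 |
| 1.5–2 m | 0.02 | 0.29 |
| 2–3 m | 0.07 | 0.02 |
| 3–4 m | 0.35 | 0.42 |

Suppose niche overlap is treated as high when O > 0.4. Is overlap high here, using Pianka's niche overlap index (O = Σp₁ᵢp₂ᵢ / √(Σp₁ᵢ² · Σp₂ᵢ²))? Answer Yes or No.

Yes

Σ p₁ᵢp₂ᵢ = 0.1248 + 0.0012 + 0.0058 + 0.0014 + 0.1470 = 0.2802
Σp_1ᵢ² = 0.52² + 0.04² + 0.02² + 0.07² + 0.35² = 0.2704 + 0.0016 + 0.0004 + 0.0049 + 0.1225 = 0.3998
Σp_2ᵢ² = 0.24² + 0.03² + 0.29² + 0.02² + 0.42² = 0.0576 + 0.0009 + 0.0841 + 0.0004 + 0.1764 = 0.3194
O = 0.2802 / √(0.3998 × 0.3194) = 0.2802 / 0.35735 = 0.7841
O = 0.7841 > 0.4 → Yes.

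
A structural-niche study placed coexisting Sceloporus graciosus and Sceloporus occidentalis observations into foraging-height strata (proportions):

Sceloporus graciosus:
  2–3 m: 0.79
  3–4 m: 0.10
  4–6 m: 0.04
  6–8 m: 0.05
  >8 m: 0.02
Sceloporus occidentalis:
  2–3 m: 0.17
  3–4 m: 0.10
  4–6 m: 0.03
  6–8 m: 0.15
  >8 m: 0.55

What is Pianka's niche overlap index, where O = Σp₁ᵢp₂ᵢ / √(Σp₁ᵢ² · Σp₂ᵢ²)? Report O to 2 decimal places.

Σ p₁ᵢp₂ᵢ = 0.1343 + 0.0100 + 0.0012 + 0.0075 + 0.0110 = 0.1640
Σp_1ᵢ² = 0.79² + 0.10² + 0.04² + 0.05² + 0.02² = 0.6241 + 0.0100 + 0.0016 + 0.0025 + 0.0004 = 0.6386
Σp_2ᵢ² = 0.17² + 0.10² + 0.03² + 0.15² + 0.55² = 0.0289 + 0.0100 + 0.0009 + 0.0225 + 0.3025 = 0.3648
O = 0.1640 / √(0.6386 × 0.3648) = 0.1640 / 0.48266 = 0.3398

0.34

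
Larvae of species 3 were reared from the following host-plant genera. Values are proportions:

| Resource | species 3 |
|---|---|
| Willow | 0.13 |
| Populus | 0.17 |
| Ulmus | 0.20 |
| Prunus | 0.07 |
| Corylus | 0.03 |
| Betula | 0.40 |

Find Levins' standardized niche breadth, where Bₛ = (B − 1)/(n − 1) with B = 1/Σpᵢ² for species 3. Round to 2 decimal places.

Σpᵢ² = 0.13² + 0.17² + 0.20² + 0.07² + 0.03² + 0.40² = 0.0169 + 0.0289 + 0.0400 + 0.0049 + 0.0009 + 0.1600 = 0.2516
B = 1 / 0.2516 = 3.9746
Bₛ = (B − 1)/(n − 1) = (3.9746 − 1)/(6 − 1) = 2.9746/5 = 0.5949

0.59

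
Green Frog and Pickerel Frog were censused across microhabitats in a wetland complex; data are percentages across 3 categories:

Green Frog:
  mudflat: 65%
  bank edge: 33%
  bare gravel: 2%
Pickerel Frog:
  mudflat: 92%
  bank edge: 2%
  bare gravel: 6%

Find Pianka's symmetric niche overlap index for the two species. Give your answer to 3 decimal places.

Convert percentages to proportions (divide by 100).
Σ p₁ᵢp₂ᵢ = 0.5980 + 0.0066 + 0.0012 = 0.6058
Σp_1ᵢ² = 0.65² + 0.33² + 0.02² = 0.4225 + 0.1089 + 0.0004 = 0.5318
Σp_2ᵢ² = 0.92² + 0.02² + 0.06² = 0.8464 + 0.0004 + 0.0036 = 0.8504
O = 0.6058 / √(0.5318 × 0.8504) = 0.6058 / 0.672490 = 0.90083

0.901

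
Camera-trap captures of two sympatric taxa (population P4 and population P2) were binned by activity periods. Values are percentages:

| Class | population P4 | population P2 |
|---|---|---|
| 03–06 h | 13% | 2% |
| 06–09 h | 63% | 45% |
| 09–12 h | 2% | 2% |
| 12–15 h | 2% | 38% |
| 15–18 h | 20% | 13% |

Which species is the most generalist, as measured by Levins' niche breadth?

Convert percentages to proportions (divide by 100).
Σp_P4ᵢ² = 0.13² + 0.63² + 0.02² + 0.02² + 0.20² = 0.0169 + 0.3969 + 0.0004 + 0.0004 + 0.0400 = 0.4546
B_P4 = 1 / 0.4546 = 2.1997
Σp_P2ᵢ² = 0.02² + 0.45² + 0.02² + 0.38² + 0.13² = 0.0004 + 0.2025 + 0.0004 + 0.1444 + 0.0169 = 0.3646
B_P2 = 1 / 0.3646 = 2.7427
Highest B → broadest niche (most generalist): population P2 (B = 2.74).

population P2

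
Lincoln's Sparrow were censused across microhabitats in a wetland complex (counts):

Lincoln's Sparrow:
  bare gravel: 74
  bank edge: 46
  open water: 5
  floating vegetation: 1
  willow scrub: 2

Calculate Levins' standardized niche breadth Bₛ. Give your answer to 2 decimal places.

Proportions for Lincoln's Sparrow (n=128): 74/128=0.5781, 46/128=0.3594, 5/128=0.0391, 1/128=0.0078, 2/128=0.0156
Σpᵢ² = 0.5781² + 0.3594² + 0.0391² + 0.0078² + 0.0156² = 0.334200 + 0.129168 + 0.001529 + 0.000061 + 0.000243 = 0.465201
B = 1 / 0.465201 = 2.1496
Bₛ = (B − 1)/(n − 1) = (2.1496 − 1)/(5 − 1) = 1.1496/4 = 0.2874

0.29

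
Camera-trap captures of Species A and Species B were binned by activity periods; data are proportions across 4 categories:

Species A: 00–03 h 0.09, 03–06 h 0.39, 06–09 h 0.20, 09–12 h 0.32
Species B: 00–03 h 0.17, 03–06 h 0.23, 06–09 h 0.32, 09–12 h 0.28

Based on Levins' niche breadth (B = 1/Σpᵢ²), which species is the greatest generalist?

Σp_Aᵢ² = 0.09² + 0.39² + 0.20² + 0.32² = 0.0081 + 0.1521 + 0.0400 + 0.1024 = 0.3026
B_A = 1 / 0.3026 = 3.3047
Σp_Bᵢ² = 0.17² + 0.23² + 0.32² + 0.28² = 0.0289 + 0.0529 + 0.1024 + 0.0784 = 0.2626
B_B = 1 / 0.2626 = 3.8081
Highest B → broadest niche (most generalist): Species B (B = 3.81).

Species B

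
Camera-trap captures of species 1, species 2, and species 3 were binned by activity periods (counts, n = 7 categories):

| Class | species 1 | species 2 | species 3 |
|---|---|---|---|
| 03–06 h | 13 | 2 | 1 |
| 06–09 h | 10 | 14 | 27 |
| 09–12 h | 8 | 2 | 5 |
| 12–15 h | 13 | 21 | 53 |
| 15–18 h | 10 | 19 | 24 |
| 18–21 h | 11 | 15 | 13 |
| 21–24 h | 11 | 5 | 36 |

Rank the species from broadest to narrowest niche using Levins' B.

Proportions for species 1 (n=76): 13/76=0.1711, 10/76=0.1316, 8/76=0.1053, 13/76=0.1711, 10/76=0.1316, 11/76=0.1447, 11/76=0.1447
Proportions for species 2 (n=78): 2/78=0.0256, 14/78=0.1795, 2/78=0.0256, 21/78=0.2692, 19/78=0.2436, 15/78=0.1923, 5/78=0.0641
Proportions for species 3 (n=159): 1/159=0.0063, 27/159=0.1698, 5/159=0.0314, 53/159=0.3333, 24/159=0.1509, 13/159=0.0818, 36/159=0.2264
Σp_1ᵢ² = 0.1711² + 0.1316² + 0.1053² + 0.1711² + 0.1316² + 0.1447² + 0.1447² = 0.029275 + 0.017319 + 0.011088 + 0.029275 + 0.017319 + 0.020938 + 0.020938 = 0.146152
B_1 = 1 / 0.146152 = 6.8422
Σp_2ᵢ² = 0.0256² + 0.1795² + 0.0256² + 0.2692² + 0.2436² + 0.1923² + 0.0641² = 0.000655 + 0.032220 + 0.000655 + 0.072469 + 0.059341 + 0.036979 + 0.004109 = 0.206428
B_2 = 1 / 0.206428 = 4.8443
Σp_3ᵢ² = 0.0063² + 0.1698² + 0.0314² + 0.3333² + 0.1509² + 0.0818² + 0.2264² = 0.000040 + 0.028832 + 0.000986 + 0.111089 + 0.022771 + 0.006691 + 0.051257 = 0.221666
B_3 = 1 / 0.221666 = 4.5113
Ranking by B (broadest → narrowest): species 1 (6.84) > species 2 (4.84) > species 3 (4.51)

species 1 > species 2 > species 3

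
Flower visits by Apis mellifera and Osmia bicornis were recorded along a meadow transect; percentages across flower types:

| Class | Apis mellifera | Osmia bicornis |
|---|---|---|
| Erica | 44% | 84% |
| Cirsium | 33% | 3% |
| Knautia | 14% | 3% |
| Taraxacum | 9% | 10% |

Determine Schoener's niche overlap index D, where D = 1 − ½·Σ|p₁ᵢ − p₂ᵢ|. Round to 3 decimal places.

Convert percentages to proportions (divide by 100).
Σ|p₁ᵢ − p₂ᵢ| = 0.40 + 0.30 + 0.11 + 0.01 = 0.82
D = 1 − ½ × 0.82 = 1 − 0.410 = 0.59000

0.590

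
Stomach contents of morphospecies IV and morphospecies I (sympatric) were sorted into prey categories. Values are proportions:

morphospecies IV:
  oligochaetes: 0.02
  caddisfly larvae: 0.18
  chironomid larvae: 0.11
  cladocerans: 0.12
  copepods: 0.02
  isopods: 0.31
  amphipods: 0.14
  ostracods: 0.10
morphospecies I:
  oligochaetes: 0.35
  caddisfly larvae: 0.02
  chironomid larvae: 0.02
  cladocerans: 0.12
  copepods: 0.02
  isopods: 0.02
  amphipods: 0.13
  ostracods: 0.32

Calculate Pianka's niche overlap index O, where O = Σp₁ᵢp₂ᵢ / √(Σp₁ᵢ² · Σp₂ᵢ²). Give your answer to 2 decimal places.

0.38

Σ p₁ᵢp₂ᵢ = 0.0070 + 0.0036 + 0.0022 + 0.0144 + 0.0004 + 0.0062 + 0.0182 + 0.0320 = 0.0840
Σp_1ᵢ² = 0.02² + 0.18² + 0.11² + 0.12² + 0.02² + 0.31² + 0.14² + 0.10² = 0.0004 + 0.0324 + 0.0121 + 0.0144 + 0.0004 + 0.0961 + 0.0196 + 0.0100 = 0.1854
Σp_2ᵢ² = 0.35² + 0.02² + 0.02² + 0.12² + 0.02² + 0.02² + 0.13² + 0.32² = 0.1225 + 0.0004 + 0.0004 + 0.0144 + 0.0004 + 0.0004 + 0.0169 + 0.1024 = 0.2578
O = 0.0840 / √(0.1854 × 0.2578) = 0.0840 / 0.21862 = 0.3842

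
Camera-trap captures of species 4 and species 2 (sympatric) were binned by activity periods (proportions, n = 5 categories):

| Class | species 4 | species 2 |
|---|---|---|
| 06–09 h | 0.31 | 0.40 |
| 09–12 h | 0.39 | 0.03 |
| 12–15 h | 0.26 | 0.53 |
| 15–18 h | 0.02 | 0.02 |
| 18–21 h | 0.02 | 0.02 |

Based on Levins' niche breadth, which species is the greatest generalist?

Σp_4ᵢ² = 0.31² + 0.39² + 0.26² + 0.02² + 0.02² = 0.0961 + 0.1521 + 0.0676 + 0.0004 + 0.0004 = 0.3166
B_4 = 1 / 0.3166 = 3.1586
Σp_2ᵢ² = 0.40² + 0.03² + 0.53² + 0.02² + 0.02² = 0.1600 + 0.0009 + 0.2809 + 0.0004 + 0.0004 = 0.4426
B_2 = 1 / 0.4426 = 2.2594
Highest B → broadest niche (most generalist): species 4 (B = 3.16).

species 4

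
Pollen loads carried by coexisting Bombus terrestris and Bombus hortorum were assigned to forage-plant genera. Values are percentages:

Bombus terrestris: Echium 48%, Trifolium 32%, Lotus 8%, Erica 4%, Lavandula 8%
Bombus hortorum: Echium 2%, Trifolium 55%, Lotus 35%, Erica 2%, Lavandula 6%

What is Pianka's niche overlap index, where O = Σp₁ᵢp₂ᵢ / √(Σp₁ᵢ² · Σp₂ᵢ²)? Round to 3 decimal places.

0.568

Convert percentages to proportions (divide by 100).
Σ p₁ᵢp₂ᵢ = 0.0096 + 0.1760 + 0.0280 + 0.0008 + 0.0048 = 0.2192
Σp_1ᵢ² = 0.48² + 0.32² + 0.08² + 0.04² + 0.08² = 0.2304 + 0.1024 + 0.0064 + 0.0016 + 0.0064 = 0.3472
Σp_2ᵢ² = 0.02² + 0.55² + 0.35² + 0.02² + 0.06² = 0.0004 + 0.3025 + 0.1225 + 0.0004 + 0.0036 = 0.4294
O = 0.2192 / √(0.3472 × 0.4294) = 0.2192 / 0.386119 = 0.56770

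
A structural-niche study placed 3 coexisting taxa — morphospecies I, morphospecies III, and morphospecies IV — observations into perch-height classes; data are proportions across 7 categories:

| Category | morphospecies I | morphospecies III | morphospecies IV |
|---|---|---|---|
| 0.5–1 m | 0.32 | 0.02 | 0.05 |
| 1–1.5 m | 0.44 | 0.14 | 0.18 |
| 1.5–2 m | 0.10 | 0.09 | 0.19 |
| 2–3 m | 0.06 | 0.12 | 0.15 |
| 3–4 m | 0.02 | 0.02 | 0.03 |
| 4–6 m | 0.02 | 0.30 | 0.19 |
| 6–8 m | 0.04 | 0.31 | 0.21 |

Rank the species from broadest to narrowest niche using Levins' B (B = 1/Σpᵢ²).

morphospecies IV > morphospecies III > morphospecies I

Σp_Iᵢ² = 0.32² + 0.44² + 0.10² + 0.06² + 0.02² + 0.02² + 0.04² = 0.1024 + 0.1936 + 0.0100 + 0.0036 + 0.0004 + 0.0004 + 0.0016 = 0.3120
B_I = 1 / 0.3120 = 3.2051
Σp_IIIᵢ² = 0.02² + 0.14² + 0.09² + 0.12² + 0.02² + 0.30² + 0.31² = 0.0004 + 0.0196 + 0.0081 + 0.0144 + 0.0004 + 0.0900 + 0.0961 = 0.2290
B_III = 1 / 0.2290 = 4.3668
Σp_IVᵢ² = 0.05² + 0.18² + 0.19² + 0.15² + 0.03² + 0.19² + 0.21² = 0.0025 + 0.0324 + 0.0361 + 0.0225 + 0.0009 + 0.0361 + 0.0441 = 0.1746
B_IV = 1 / 0.1746 = 5.7274
Ranking by B (broadest → narrowest): morphospecies IV (5.73) > morphospecies III (4.37) > morphospecies I (3.21)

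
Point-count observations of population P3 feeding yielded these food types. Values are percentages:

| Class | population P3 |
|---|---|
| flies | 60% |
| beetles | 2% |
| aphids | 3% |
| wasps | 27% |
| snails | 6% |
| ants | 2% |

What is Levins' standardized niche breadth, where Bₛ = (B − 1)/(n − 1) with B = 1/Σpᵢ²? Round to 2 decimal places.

0.26

Convert percentages to proportions (divide by 100).
Σpᵢ² = 0.60² + 0.02² + 0.03² + 0.27² + 0.06² + 0.02² = 0.3600 + 0.0004 + 0.0009 + 0.0729 + 0.0036 + 0.0004 = 0.4382
B = 1 / 0.4382 = 2.2821
Bₛ = (B − 1)/(n − 1) = (2.2821 − 1)/(6 − 1) = 1.2821/5 = 0.2564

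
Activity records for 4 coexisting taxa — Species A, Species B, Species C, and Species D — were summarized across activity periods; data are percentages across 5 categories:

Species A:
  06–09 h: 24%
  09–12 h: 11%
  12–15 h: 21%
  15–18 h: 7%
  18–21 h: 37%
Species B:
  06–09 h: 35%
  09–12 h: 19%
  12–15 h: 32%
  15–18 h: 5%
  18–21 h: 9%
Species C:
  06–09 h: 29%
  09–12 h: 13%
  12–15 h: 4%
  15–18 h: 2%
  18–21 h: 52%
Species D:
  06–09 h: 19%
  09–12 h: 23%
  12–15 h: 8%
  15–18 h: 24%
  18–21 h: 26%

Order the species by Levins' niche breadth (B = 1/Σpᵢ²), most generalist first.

Species D > Species A > Species B > Species C

Convert percentages to proportions (divide by 100).
Σp_Aᵢ² = 0.24² + 0.11² + 0.21² + 0.07² + 0.37² = 0.0576 + 0.0121 + 0.0441 + 0.0049 + 0.1369 = 0.2556
B_A = 1 / 0.2556 = 3.9124
Σp_Bᵢ² = 0.35² + 0.19² + 0.32² + 0.05² + 0.09² = 0.1225 + 0.0361 + 0.1024 + 0.0025 + 0.0081 = 0.2716
B_B = 1 / 0.2716 = 3.6819
Σp_Cᵢ² = 0.29² + 0.13² + 0.04² + 0.02² + 0.52² = 0.0841 + 0.0169 + 0.0016 + 0.0004 + 0.2704 = 0.3734
B_C = 1 / 0.3734 = 2.6781
Σp_Dᵢ² = 0.19² + 0.23² + 0.08² + 0.24² + 0.26² = 0.0361 + 0.0529 + 0.0064 + 0.0576 + 0.0676 = 0.2206
B_D = 1 / 0.2206 = 4.5331
Ranking by B (broadest → narrowest): Species D (4.53) > Species A (3.91) > Species B (3.68) > Species C (2.68)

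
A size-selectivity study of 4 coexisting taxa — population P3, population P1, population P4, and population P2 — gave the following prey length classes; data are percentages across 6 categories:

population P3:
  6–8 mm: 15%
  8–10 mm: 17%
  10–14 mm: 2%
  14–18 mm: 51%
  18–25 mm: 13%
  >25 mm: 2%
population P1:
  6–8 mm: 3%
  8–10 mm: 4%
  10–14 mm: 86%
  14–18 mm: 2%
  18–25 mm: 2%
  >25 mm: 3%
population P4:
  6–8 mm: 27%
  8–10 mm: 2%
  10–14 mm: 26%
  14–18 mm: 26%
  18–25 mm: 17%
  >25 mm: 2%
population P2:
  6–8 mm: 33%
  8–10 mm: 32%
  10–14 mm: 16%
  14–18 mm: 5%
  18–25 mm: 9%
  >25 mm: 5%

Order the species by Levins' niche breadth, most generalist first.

population P4 > population P2 > population P3 > population P1

Convert percentages to proportions (divide by 100).
Σp_P3ᵢ² = 0.15² + 0.17² + 0.02² + 0.51² + 0.13² + 0.02² = 0.0225 + 0.0289 + 0.0004 + 0.2601 + 0.0169 + 0.0004 = 0.3292
B_P3 = 1 / 0.3292 = 3.0377
Σp_P1ᵢ² = 0.03² + 0.04² + 0.86² + 0.02² + 0.02² + 0.03² = 0.0009 + 0.0016 + 0.7396 + 0.0004 + 0.0004 + 0.0009 = 0.7438
B_P1 = 1 / 0.7438 = 1.3444
Σp_P4ᵢ² = 0.27² + 0.02² + 0.26² + 0.26² + 0.17² + 0.02² = 0.0729 + 0.0004 + 0.0676 + 0.0676 + 0.0289 + 0.0004 = 0.2378
B_P4 = 1 / 0.2378 = 4.2052
Σp_P2ᵢ² = 0.33² + 0.32² + 0.16² + 0.05² + 0.09² + 0.05² = 0.1089 + 0.1024 + 0.0256 + 0.0025 + 0.0081 + 0.0025 = 0.2500
B_P2 = 1 / 0.2500 = 4.0000
Ranking by B (broadest → narrowest): population P4 (4.21) > population P2 (4.00) > population P3 (3.04) > population P1 (1.34)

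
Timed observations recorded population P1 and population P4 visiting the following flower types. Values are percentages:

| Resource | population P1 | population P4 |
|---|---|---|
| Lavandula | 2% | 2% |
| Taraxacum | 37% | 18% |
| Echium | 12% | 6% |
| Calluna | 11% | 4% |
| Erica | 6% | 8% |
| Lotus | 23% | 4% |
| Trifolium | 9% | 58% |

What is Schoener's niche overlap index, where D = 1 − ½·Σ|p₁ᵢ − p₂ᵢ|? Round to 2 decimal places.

0.49

Convert percentages to proportions (divide by 100).
Σ|p₁ᵢ − p₂ᵢ| = 0.00 + 0.19 + 0.06 + 0.07 + 0.02 + 0.19 + 0.49 = 1.02
D = 1 − ½ × 1.02 = 1 − 0.510 = 0.4900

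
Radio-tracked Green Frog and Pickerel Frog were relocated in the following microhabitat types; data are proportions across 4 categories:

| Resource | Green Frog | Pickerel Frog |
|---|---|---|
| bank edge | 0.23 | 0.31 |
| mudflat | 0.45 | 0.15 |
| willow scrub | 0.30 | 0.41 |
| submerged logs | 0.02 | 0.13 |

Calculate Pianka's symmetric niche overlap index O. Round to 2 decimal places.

0.82

Σ p₁ᵢp₂ᵢ = 0.0713 + 0.0675 + 0.1230 + 0.0026 = 0.2644
Σp_1ᵢ² = 0.23² + 0.45² + 0.30² + 0.02² = 0.0529 + 0.2025 + 0.0900 + 0.0004 = 0.3458
Σp_2ᵢ² = 0.31² + 0.15² + 0.41² + 0.13² = 0.0961 + 0.0225 + 0.1681 + 0.0169 = 0.3036
O = 0.2644 / √(0.3458 × 0.3036) = 0.2644 / 0.32401 = 0.8160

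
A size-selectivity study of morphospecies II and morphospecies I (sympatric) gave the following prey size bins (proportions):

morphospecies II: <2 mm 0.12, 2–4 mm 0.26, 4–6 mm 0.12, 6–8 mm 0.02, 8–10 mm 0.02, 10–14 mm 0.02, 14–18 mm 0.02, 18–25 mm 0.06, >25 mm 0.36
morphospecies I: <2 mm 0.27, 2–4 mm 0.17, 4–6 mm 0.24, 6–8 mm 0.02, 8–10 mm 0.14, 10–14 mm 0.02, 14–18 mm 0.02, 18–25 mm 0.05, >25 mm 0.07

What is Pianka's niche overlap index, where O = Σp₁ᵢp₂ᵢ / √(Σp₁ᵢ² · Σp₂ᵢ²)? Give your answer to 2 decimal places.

Σ p₁ᵢp₂ᵢ = 0.0324 + 0.0442 + 0.0288 + 0.0004 + 0.0028 + 0.0004 + 0.0004 + 0.0030 + 0.0252 = 0.1376
Σp_1ᵢ² = 0.12² + 0.26² + 0.12² + 0.02² + 0.02² + 0.02² + 0.02² + 0.06² + 0.36² = 0.0144 + 0.0676 + 0.0144 + 0.0004 + 0.0004 + 0.0004 + 0.0004 + 0.0036 + 0.1296 = 0.2312
Σp_2ᵢ² = 0.27² + 0.17² + 0.24² + 0.02² + 0.14² + 0.02² + 0.02² + 0.05² + 0.07² = 0.0729 + 0.0289 + 0.0576 + 0.0004 + 0.0196 + 0.0004 + 0.0004 + 0.0025 + 0.0049 = 0.1876
O = 0.1376 / √(0.2312 × 0.1876) = 0.1376 / 0.20826 = 0.6607

0.66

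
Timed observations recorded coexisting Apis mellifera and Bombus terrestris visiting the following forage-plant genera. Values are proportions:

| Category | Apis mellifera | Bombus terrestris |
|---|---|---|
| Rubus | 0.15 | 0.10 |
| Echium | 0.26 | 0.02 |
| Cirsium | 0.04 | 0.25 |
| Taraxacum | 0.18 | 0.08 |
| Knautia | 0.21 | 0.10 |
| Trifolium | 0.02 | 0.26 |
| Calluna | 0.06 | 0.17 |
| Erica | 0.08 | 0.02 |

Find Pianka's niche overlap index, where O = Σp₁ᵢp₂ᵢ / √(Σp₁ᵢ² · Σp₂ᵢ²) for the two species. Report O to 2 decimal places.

Σ p₁ᵢp₂ᵢ = 0.0150 + 0.0052 + 0.0100 + 0.0144 + 0.0210 + 0.0052 + 0.0102 + 0.0016 = 0.0826
Σp_1ᵢ² = 0.15² + 0.26² + 0.04² + 0.18² + 0.21² + 0.02² + 0.06² + 0.08² = 0.0225 + 0.0676 + 0.0016 + 0.0324 + 0.0441 + 0.0004 + 0.0036 + 0.0064 = 0.1786
Σp_2ᵢ² = 0.10² + 0.02² + 0.25² + 0.08² + 0.10² + 0.26² + 0.17² + 0.02² = 0.0100 + 0.0004 + 0.0625 + 0.0064 + 0.0100 + 0.0676 + 0.0289 + 0.0004 = 0.1862
O = 0.0826 / √(0.1786 × 0.1862) = 0.0826 / 0.18236 = 0.4530

0.45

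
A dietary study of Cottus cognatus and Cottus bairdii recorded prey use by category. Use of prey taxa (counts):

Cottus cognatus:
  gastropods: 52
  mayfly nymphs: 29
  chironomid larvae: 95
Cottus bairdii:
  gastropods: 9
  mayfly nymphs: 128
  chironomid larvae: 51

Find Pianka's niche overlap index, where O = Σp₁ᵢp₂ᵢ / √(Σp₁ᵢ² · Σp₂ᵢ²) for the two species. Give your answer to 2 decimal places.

0.58

Proportions for Cottus cognatus (n=176): 52/176=0.2955, 29/176=0.1648, 95/176=0.5398
Proportions for Cottus bairdii (n=188): 9/188=0.0479, 128/188=0.6809, 51/188=0.2713
Σ p₁ᵢp₂ᵢ = 0.014154 + 0.112212 + 0.146448 = 0.272814
Σp_1ᵢ² = 0.2955² + 0.1648² + 0.5398² = 0.087320 + 0.027159 + 0.291384 = 0.405863
Σp_2ᵢ² = 0.0479² + 0.6809² + 0.2713² = 0.002294 + 0.463625 + 0.073604 = 0.539523
O = 0.272814 / √(0.405863 × 0.539523) = 0.272814 / 0.4679449 = 0.5830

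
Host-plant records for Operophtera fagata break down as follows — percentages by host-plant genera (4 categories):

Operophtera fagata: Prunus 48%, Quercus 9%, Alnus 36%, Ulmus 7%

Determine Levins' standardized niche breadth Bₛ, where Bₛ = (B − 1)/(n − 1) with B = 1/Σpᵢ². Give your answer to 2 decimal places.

Convert percentages to proportions (divide by 100).
Σpᵢ² = 0.48² + 0.09² + 0.36² + 0.07² = 0.2304 + 0.0081 + 0.1296 + 0.0049 = 0.3730
B = 1 / 0.3730 = 2.6810
Bₛ = (B − 1)/(n − 1) = (2.6810 − 1)/(4 − 1) = 1.6810/3 = 0.5603

0.56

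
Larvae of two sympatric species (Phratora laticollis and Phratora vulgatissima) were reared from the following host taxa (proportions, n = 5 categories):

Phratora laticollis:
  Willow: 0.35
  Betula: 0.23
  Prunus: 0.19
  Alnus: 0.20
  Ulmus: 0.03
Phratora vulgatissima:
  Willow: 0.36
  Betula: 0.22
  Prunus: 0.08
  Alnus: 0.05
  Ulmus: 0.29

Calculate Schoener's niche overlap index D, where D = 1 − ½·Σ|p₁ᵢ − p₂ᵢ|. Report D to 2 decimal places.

Σ|p₁ᵢ − p₂ᵢ| = 0.01 + 0.01 + 0.11 + 0.15 + 0.26 = 0.54
D = 1 − ½ × 0.54 = 1 − 0.270 = 0.7300

0.73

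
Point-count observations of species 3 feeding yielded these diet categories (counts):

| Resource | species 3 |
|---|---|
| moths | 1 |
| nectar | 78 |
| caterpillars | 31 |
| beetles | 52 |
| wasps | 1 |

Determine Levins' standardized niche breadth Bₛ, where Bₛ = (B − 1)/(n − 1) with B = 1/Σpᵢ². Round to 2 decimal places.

Proportions for species 3 (n=163): 1/163=0.0061, 78/163=0.4785, 31/163=0.1902, 52/163=0.3190, 1/163=0.0061
Σpᵢ² = 0.0061² + 0.4785² + 0.1902² + 0.3190² + 0.0061² = 0.000037 + 0.228962 + 0.036176 + 0.101761 + 0.000037 = 0.366973
B = 1 / 0.366973 = 2.7250
Bₛ = (B − 1)/(n − 1) = (2.7250 − 1)/(5 − 1) = 1.7250/4 = 0.4313

0.43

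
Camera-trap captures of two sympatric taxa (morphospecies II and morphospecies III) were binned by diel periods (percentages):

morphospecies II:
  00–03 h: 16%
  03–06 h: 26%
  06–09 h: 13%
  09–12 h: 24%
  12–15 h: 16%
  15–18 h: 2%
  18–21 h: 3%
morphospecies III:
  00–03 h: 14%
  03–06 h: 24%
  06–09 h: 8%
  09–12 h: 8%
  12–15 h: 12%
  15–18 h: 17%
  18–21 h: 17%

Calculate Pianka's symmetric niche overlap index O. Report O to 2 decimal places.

0.80

Convert percentages to proportions (divide by 100).
Σ p₁ᵢp₂ᵢ = 0.0224 + 0.0624 + 0.0104 + 0.0192 + 0.0192 + 0.0034 + 0.0051 = 0.1421
Σp_1ᵢ² = 0.16² + 0.26² + 0.13² + 0.24² + 0.16² + 0.02² + 0.03² = 0.0256 + 0.0676 + 0.0169 + 0.0576 + 0.0256 + 0.0004 + 0.0009 = 0.1946
Σp_2ᵢ² = 0.14² + 0.24² + 0.08² + 0.08² + 0.12² + 0.17² + 0.17² = 0.0196 + 0.0576 + 0.0064 + 0.0064 + 0.0144 + 0.0289 + 0.0289 = 0.1622
O = 0.1421 / √(0.1946 × 0.1622) = 0.1421 / 0.17766 = 0.7998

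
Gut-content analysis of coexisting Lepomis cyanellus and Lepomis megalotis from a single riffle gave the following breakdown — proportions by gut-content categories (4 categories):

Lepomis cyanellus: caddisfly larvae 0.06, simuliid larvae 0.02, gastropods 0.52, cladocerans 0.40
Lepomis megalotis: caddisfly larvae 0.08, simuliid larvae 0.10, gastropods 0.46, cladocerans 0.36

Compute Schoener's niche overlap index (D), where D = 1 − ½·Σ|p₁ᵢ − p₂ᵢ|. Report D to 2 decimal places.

Σ|p₁ᵢ − p₂ᵢ| = 0.02 + 0.08 + 0.06 + 0.04 = 0.20
D = 1 − ½ × 0.20 = 1 − 0.100 = 0.9000

0.90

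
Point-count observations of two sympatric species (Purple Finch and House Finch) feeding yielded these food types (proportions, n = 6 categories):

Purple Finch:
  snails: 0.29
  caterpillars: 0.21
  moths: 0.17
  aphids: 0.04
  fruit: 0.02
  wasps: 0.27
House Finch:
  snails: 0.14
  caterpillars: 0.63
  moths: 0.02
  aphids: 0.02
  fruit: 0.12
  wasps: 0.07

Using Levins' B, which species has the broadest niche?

Purple Finch

Σp_Purpᵢ² = 0.29² + 0.21² + 0.17² + 0.04² + 0.02² + 0.27² = 0.0841 + 0.0441 + 0.0289 + 0.0016 + 0.0004 + 0.0729 = 0.2320
B_Purp = 1 / 0.2320 = 4.3103
Σp_Housᵢ² = 0.14² + 0.63² + 0.02² + 0.02² + 0.12² + 0.07² = 0.0196 + 0.3969 + 0.0004 + 0.0004 + 0.0144 + 0.0049 = 0.4366
B_Hous = 1 / 0.4366 = 2.2904
Highest B → broadest niche (most generalist): Purple Finch (B = 4.31).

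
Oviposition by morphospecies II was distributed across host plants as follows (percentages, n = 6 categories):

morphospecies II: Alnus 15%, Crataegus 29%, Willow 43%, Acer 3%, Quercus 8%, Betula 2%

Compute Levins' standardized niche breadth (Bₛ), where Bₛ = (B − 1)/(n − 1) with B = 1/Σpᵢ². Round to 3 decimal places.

0.468

Convert percentages to proportions (divide by 100).
Σpᵢ² = 0.15² + 0.29² + 0.43² + 0.03² + 0.08² + 0.02² = 0.0225 + 0.0841 + 0.1849 + 0.0009 + 0.0064 + 0.0004 = 0.2992
B = 1 / 0.2992 = 3.34225
Bₛ = (B − 1)/(n − 1) = (3.34225 − 1)/(6 − 1) = 2.34225/5 = 0.46845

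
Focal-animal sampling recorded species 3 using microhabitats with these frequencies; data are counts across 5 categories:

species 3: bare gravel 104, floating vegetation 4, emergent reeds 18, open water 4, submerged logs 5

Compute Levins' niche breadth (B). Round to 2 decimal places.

1.63

Proportions for species 3 (n=135): 104/135=0.7704, 4/135=0.0296, 18/135=0.1333, 4/135=0.0296, 5/135=0.0370
Σpᵢ² = 0.7704² + 0.0296² + 0.1333² + 0.0296² + 0.0370² = 0.593516 + 0.000876 + 0.017769 + 0.000876 + 0.001369 = 0.614406
B = 1 / 0.614406 = 1.6276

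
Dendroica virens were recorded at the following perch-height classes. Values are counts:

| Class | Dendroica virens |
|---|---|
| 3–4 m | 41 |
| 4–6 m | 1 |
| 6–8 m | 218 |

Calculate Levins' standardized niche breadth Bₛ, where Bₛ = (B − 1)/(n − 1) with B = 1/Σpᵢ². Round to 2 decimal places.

0.19

Proportions for Dendroica virens (n=260): 41/260=0.1577, 1/260=0.0038, 218/260=0.8385
Σpᵢ² = 0.1577² + 0.0038² + 0.8385² = 0.024869 + 0.000014 + 0.703082 = 0.727965
B = 1 / 0.727965 = 1.3737
Bₛ = (B − 1)/(n − 1) = (1.3737 − 1)/(3 − 1) = 0.3737/2 = 0.1869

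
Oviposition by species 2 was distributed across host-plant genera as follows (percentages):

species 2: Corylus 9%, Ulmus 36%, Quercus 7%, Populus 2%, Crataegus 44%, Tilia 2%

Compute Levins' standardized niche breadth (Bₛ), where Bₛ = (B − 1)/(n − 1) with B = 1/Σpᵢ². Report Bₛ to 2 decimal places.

Convert percentages to proportions (divide by 100).
Σpᵢ² = 0.09² + 0.36² + 0.07² + 0.02² + 0.44² + 0.02² = 0.0081 + 0.1296 + 0.0049 + 0.0004 + 0.1936 + 0.0004 = 0.3370
B = 1 / 0.3370 = 2.9674
Bₛ = (B − 1)/(n − 1) = (2.9674 − 1)/(6 − 1) = 1.9674/5 = 0.3935

0.39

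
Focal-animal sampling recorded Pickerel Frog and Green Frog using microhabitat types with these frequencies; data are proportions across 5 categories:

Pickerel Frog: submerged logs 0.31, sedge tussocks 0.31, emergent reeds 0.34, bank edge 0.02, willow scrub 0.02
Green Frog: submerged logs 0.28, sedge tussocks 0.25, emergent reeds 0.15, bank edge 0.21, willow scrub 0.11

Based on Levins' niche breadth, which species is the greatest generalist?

Green Frog

Σp_Pickᵢ² = 0.31² + 0.31² + 0.34² + 0.02² + 0.02² = 0.0961 + 0.0961 + 0.1156 + 0.0004 + 0.0004 = 0.3086
B_Pick = 1 / 0.3086 = 3.2404
Σp_Greeᵢ² = 0.28² + 0.25² + 0.15² + 0.21² + 0.11² = 0.0784 + 0.0625 + 0.0225 + 0.0441 + 0.0121 = 0.2196
B_Gree = 1 / 0.2196 = 4.5537
Highest B → broadest niche (most generalist): Green Frog (B = 4.55).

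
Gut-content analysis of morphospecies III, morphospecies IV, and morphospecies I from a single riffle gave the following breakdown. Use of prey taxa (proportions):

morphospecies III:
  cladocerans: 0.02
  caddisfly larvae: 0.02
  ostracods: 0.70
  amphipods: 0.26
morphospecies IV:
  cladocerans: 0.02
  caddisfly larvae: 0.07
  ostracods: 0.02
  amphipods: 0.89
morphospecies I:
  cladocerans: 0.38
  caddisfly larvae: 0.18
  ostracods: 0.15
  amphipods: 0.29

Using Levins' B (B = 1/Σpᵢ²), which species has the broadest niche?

Σp_IIIᵢ² = 0.02² + 0.02² + 0.70² + 0.26² = 0.0004 + 0.0004 + 0.4900 + 0.0676 = 0.5584
B_III = 1 / 0.5584 = 1.7908
Σp_IVᵢ² = 0.02² + 0.07² + 0.02² + 0.89² = 0.0004 + 0.0049 + 0.0004 + 0.7921 = 0.7978
B_IV = 1 / 0.7978 = 1.2534
Σp_Iᵢ² = 0.38² + 0.18² + 0.15² + 0.29² = 0.1444 + 0.0324 + 0.0225 + 0.0841 = 0.2834
B_I = 1 / 0.2834 = 3.5286
Highest B → broadest niche (most generalist): morphospecies I (B = 3.53).

morphospecies I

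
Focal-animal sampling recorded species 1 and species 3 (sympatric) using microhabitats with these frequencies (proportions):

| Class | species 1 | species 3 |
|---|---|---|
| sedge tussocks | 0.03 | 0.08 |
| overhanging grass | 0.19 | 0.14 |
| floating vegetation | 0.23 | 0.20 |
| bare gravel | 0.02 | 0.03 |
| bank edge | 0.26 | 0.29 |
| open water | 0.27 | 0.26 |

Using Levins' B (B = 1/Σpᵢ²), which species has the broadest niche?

Σp_1ᵢ² = 0.03² + 0.19² + 0.23² + 0.02² + 0.26² + 0.27² = 0.0009 + 0.0361 + 0.0529 + 0.0004 + 0.0676 + 0.0729 = 0.2308
B_1 = 1 / 0.2308 = 4.3328
Σp_3ᵢ² = 0.08² + 0.14² + 0.20² + 0.03² + 0.29² + 0.26² = 0.0064 + 0.0196 + 0.0400 + 0.0009 + 0.0841 + 0.0676 = 0.2186
B_3 = 1 / 0.2186 = 4.5746
Highest B → broadest niche (most generalist): species 3 (B = 4.57).

species 3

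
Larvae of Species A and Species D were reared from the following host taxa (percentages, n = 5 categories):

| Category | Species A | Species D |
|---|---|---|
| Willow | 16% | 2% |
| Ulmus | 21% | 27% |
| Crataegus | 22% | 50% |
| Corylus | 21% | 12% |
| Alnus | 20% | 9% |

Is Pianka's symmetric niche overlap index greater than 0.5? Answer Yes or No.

Yes

Convert percentages to proportions (divide by 100).
Σ p₁ᵢp₂ᵢ = 0.0032 + 0.0567 + 0.1100 + 0.0252 + 0.0180 = 0.2131
Σp_1ᵢ² = 0.16² + 0.21² + 0.22² + 0.21² + 0.20² = 0.0256 + 0.0441 + 0.0484 + 0.0441 + 0.0400 = 0.2022
Σp_2ᵢ² = 0.02² + 0.27² + 0.50² + 0.12² + 0.09² = 0.0004 + 0.0729 + 0.2500 + 0.0144 + 0.0081 = 0.3458
O = 0.2131 / √(0.2022 × 0.3458) = 0.2131 / 0.26443 = 0.8059
O = 0.8059 > 0.5 → Yes.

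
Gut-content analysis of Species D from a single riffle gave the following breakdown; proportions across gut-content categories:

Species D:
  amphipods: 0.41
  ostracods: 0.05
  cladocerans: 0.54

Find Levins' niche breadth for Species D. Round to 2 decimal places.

Σpᵢ² = 0.41² + 0.05² + 0.54² = 0.1681 + 0.0025 + 0.2916 = 0.4622
B = 1 / 0.4622 = 2.1636

2.16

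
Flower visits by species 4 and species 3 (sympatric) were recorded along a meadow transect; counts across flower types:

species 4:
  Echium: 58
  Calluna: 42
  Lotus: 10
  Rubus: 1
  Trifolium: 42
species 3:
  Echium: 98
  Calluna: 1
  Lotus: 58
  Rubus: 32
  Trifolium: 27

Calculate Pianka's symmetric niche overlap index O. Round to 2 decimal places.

Proportions for species 4 (n=153): 58/153=0.3791, 42/153=0.2745, 10/153=0.0654, 1/153=0.0065, 42/153=0.2745
Proportions for species 3 (n=216): 98/216=0.4537, 1/216=0.0046, 58/216=0.2685, 32/216=0.1481, 27/216=0.1250
Σ p₁ᵢp₂ᵢ = 0.171998 + 0.001263 + 0.017560 + 0.000963 + 0.034313 = 0.226097
Σp_1ᵢ² = 0.3791² + 0.2745² + 0.0654² + 0.0065² + 0.2745² = 0.143717 + 0.075350 + 0.004277 + 0.000042 + 0.075350 = 0.298736
Σp_2ᵢ² = 0.4537² + 0.0046² + 0.2685² + 0.1481² + 0.1250² = 0.205844 + 0.000021 + 0.072092 + 0.021934 + 0.015625 = 0.315516
O = 0.226097 / √(0.298736 × 0.315516) = 0.226097 / 0.3070114 = 0.7364

0.74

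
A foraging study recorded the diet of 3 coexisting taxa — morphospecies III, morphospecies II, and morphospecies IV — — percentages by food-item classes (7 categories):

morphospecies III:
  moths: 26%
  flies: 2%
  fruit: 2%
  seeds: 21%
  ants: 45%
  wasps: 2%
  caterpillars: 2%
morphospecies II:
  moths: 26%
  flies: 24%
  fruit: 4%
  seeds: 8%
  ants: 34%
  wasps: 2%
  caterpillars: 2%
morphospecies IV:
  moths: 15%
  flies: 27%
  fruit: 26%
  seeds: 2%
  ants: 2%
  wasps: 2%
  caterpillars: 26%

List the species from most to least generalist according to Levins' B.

Convert percentages to proportions (divide by 100).
Σp_IIIᵢ² = 0.26² + 0.02² + 0.02² + 0.21² + 0.45² + 0.02² + 0.02² = 0.0676 + 0.0004 + 0.0004 + 0.0441 + 0.2025 + 0.0004 + 0.0004 = 0.3158
B_III = 1 / 0.3158 = 3.1666
Σp_IIᵢ² = 0.26² + 0.24² + 0.04² + 0.08² + 0.34² + 0.02² + 0.02² = 0.0676 + 0.0576 + 0.0016 + 0.0064 + 0.1156 + 0.0004 + 0.0004 = 0.2496
B_II = 1 / 0.2496 = 4.0064
Σp_IVᵢ² = 0.15² + 0.27² + 0.26² + 0.02² + 0.02² + 0.02² + 0.26² = 0.0225 + 0.0729 + 0.0676 + 0.0004 + 0.0004 + 0.0004 + 0.0676 = 0.2318
B_IV = 1 / 0.2318 = 4.3141
Ranking by B (broadest → narrowest): morphospecies IV (4.31) > morphospecies II (4.01) > morphospecies III (3.17)

morphospecies IV > morphospecies II > morphospecies III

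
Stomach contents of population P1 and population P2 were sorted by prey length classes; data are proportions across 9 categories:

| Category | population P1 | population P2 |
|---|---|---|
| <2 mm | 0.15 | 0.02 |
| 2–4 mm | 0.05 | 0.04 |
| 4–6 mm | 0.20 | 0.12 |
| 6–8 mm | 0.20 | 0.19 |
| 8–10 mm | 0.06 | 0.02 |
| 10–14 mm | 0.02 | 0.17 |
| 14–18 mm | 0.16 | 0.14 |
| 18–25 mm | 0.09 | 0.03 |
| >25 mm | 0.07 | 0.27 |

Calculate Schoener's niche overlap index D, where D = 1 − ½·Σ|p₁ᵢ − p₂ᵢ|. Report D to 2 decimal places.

0.65

Σ|p₁ᵢ − p₂ᵢ| = 0.13 + 0.01 + 0.08 + 0.01 + 0.04 + 0.15 + 0.02 + 0.06 + 0.20 = 0.70
D = 1 − ½ × 0.70 = 1 − 0.350 = 0.6500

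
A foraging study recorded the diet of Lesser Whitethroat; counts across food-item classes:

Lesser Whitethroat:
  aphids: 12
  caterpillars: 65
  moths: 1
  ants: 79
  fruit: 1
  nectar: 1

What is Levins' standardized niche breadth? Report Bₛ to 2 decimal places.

0.28

Proportions for Lesser Whitethroat (n=159): 12/159=0.0755, 65/159=0.4088, 1/159=0.0063, 79/159=0.4969, 1/159=0.0063, 1/159=0.0063
Σpᵢ² = 0.0755² + 0.4088² + 0.0063² + 0.4969² + 0.0063² + 0.0063² = 0.005700 + 0.167117 + 0.000040 + 0.246910 + 0.000040 + 0.000040 = 0.419847
B = 1 / 0.419847 = 2.3818
Bₛ = (B − 1)/(n − 1) = (2.3818 − 1)/(6 − 1) = 1.3818/5 = 0.2764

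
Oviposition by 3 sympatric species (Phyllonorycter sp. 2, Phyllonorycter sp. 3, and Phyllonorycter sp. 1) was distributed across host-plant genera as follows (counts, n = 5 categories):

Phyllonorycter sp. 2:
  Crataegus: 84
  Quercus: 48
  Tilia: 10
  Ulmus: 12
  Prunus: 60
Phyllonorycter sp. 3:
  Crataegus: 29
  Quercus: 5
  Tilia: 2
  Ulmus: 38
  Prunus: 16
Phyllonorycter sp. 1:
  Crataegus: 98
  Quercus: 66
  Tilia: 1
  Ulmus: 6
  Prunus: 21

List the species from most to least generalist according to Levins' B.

Phyllonorycter sp. 2 > Phyllonorycter sp. 3 > Phyllonorycter sp. 1

Proportions for Phyllonorycter sp. 2 (n=214): 84/214=0.3925, 48/214=0.2243, 10/214=0.0467, 12/214=0.0561, 60/214=0.2804
Proportions for Phyllonorycter sp. 3 (n=90): 29/90=0.3222, 5/90=0.0556, 2/90=0.0222, 38/90=0.4222, 16/90=0.1778
Proportions for Phyllonorycter sp. 1 (n=192): 98/192=0.5104, 66/192=0.3438, 1/192=0.0052, 6/192=0.0313, 21/192=0.1094
Σp_2ᵢ² = 0.3925² + 0.2243² + 0.0467² + 0.0561² + 0.2804² = 0.154056 + 0.050310 + 0.002181 + 0.003147 + 0.078624 = 0.288318
B_2 = 1 / 0.288318 = 3.4684
Σp_3ᵢ² = 0.3222² + 0.0556² + 0.0222² + 0.4222² + 0.1778² = 0.103813 + 0.003091 + 0.000493 + 0.178253 + 0.031613 = 0.317263
B_3 = 1 / 0.317263 = 3.1520
Σp_1ᵢ² = 0.5104² + 0.3438² + 0.0052² + 0.0313² + 0.1094² = 0.260508 + 0.118198 + 0.000027 + 0.000980 + 0.011968 = 0.391681
B_1 = 1 / 0.391681 = 2.5531
Ranking by B (broadest → narrowest): Phyllonorycter sp. 2 (3.47) > Phyllonorycter sp. 3 (3.15) > Phyllonorycter sp. 1 (2.55)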